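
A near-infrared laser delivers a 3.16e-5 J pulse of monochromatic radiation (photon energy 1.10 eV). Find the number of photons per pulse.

1.79e14 photons

Per-photon energy: E = 1.762e-19 J (from energy = 1.10 eV).
N = E_total / E_photon = 3.16e-5 J / 1.762e-19 J = 1.79e14.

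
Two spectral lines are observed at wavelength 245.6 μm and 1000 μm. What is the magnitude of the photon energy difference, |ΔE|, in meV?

3.81 meV

Using E = hc/λ: E₁ = 8.0881 × 10^-22 J, E₂ = 1.9864 × 10^-22 J.
|ΔE| = |8.0881 × 10^-22 − 1.9864 × 10^-22| = 6.10 × 10^-22 J = 3.81 meV.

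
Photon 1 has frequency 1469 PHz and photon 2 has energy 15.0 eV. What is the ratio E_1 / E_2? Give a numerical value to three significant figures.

405

E_1 = 9.734 × 10^-16 J (from frequency = 1469 PHz, via E = hf).
E_2 = 2.403 × 10^-18 J (from energy = 15.0 eV, via E given directly).
Ratio = 9.734 × 10^-16 / 2.403 × 10^-18 = 405.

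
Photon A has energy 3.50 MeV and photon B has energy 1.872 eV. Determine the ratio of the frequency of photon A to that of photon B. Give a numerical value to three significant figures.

1.87e6

f_A = 8.463e20 Hz (from energy = 3.50 MeV, via f = E/h).
f_B = 4.526e14 Hz (from energy = 1.872 eV, via f = E/h).
Ratio = 8.463e20 / 4.526e14 = 1.87e6.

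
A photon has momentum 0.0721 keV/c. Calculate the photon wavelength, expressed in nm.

17.2 nm

Take h = 6.62607015e-34 J·s, c = 2.99792458e8 m/s, 1 eV = 1.602176634e-19 J.
In SI units: p = 0.0721 keV/c = 3.8532e-26 kg·m/s.
For a photon λ = h/p, so λ = 1.720e-8 m.
Converting to nm: λ = 17.20 nm ≈ 17.2 nm.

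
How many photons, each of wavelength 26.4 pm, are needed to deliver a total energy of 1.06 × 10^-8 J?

Per-photon energy: E = 7.524 × 10^-15 J (from wavelength = 26.4 pm).
N = E_total / E_photon = 1.06 × 10^-8 J / 7.524 × 10^-15 J = 1.41 × 10^6.

1.41 × 10^6 photons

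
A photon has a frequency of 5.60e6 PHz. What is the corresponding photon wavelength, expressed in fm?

Use c = 2.99792458e8 m/s.
Convert to SI: f = 5.60e6 PHz = 5.60e21 Hz.
Since λ = c/f for a photon, λ = 5.353e-14 m.
Converting to fm: λ = 53.53 fm ≈ 53.5 fm.

53.5 fm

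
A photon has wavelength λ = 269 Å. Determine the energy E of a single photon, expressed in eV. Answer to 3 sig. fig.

Take h = 6.62607015 × 10^-34 J·s, c = 2.99792458 × 10^8 m/s, 1 eV = 1.602176634 × 10^-19 J.
First convert: λ = 269 Å = 2.69 × 10^-8 m.
The photon relation is E = hc/λ, giving E = 7.385 × 10^-18 J.
Converting to eV: E = 46.09 eV ≈ 46.1 eV.

46.1 eV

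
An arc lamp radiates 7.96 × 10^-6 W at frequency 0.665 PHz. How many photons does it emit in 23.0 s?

4.15 × 10^14 photons

Total energy: E_total = P·t = 7.96 × 10^-6 × 23.0 = 1.831 × 10^-4 J.
Per-photon energy: E = 4.406 × 10^-19 J.
N = E_total / E_photon = 4.15 × 10^14.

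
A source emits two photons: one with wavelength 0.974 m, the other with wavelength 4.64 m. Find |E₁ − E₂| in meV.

1.01 × 10^-3 meV

Using E = hc/λ: E₁ = 2.039 × 10^-25 J, E₂ = 4.281 × 10^-26 J.
|ΔE| = |2.039 × 10^-25 − 4.281 × 10^-26| = 1.61 × 10^-25 J = 1.01 × 10^-3 meV.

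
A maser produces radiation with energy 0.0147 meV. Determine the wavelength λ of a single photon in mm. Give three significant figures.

84.3 mm

(h = 6.62607015·10^-34 J·s, c = 2.99792458·10^8 m/s, 1 eV = 1.602176634·10^-19 J.)
In SI units: E = 0.0147 meV = 2.3552·10^-24 J.
The photon relation is λ = hc/E, giving λ = 0.08434 m.
Converting to mm: λ = 84.34 mm ≈ 84.3 mm.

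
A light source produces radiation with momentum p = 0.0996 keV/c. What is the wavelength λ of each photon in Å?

124 Å

Take h = 6.62607015e-34 J·s, c = 2.99792458e8 m/s, 1 eV = 1.602176634e-19 J.
In SI units: p = 0.0996 keV/c = 5.3229e-26 kg·m/s.
Since λ = h/p for a photon, λ = 1.245e-8 m.
Converting to Å: λ = 124.5 Å ≈ 124 Å.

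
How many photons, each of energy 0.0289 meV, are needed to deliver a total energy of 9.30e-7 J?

Per-photon energy: E = 4.630e-24 J (from energy = 0.0289 meV).
N = E_total / E_photon = 9.30e-7 J / 4.630e-24 J = 2.01e17.

2.01e17 photons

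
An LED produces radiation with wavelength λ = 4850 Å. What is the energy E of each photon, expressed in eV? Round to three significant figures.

Use h = 6.62607015e-34 J·s, c = 2.99792458e8 m/s, 1 eV = 1.602176634e-19 J.
Convert to SI: λ = 4850 Å = 4.85e-7 m.
For a photon E = hc/λ, so E = 4.096e-19 J.
Converting to eV: E = 2.556 eV ≈ 2.56 eV.

2.56 eV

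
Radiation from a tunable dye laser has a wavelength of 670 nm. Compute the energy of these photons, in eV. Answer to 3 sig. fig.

Use h = 6.62607015e-34 J·s, c = 2.99792458e8 m/s, 1 eV = 1.602176634e-19 J.
Convert to SI: λ = 670 nm = 6.7e-7 m.
The photon relation is E = hc/λ, giving E = 2.965e-19 J.
Converting to eV: E = 1.851 eV ≈ 1.85 eV.

1.85 eV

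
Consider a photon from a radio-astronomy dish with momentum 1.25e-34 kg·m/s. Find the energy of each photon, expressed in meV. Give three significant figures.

2.34e-4 meV

Take c = 2.99792458e8 m/s, 1 eV = 1.602176634e-19 J.
The photon relation is E = pc, giving E = 3.747e-26 J.
Converting to meV: E = 2.339e-4 meV ≈ 2.34e-4 meV.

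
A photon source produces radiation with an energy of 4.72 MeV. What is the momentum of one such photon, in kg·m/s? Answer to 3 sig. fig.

2.52 × 10^-21 kg·m/s

Use c = 2.99792458 × 10^8 m/s, 1 eV = 1.602176634 × 10^-19 J.
In SI units: E = 4.72 MeV = 7.5623 × 10^-13 J.
Apply p = E/c: p = 2.523 × 10^-21 kg·m/s.
So p ≈ 2.52 × 10^-21 kg·m/s.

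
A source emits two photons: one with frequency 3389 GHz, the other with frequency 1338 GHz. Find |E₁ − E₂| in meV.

8.48 meV

Using E = hf: E₁ = 2.2456e-21 J, E₂ = 8.8657e-22 J.
|ΔE| = |2.2456e-21 − 8.8657e-22| = 1.36e-21 J = 8.48 meV.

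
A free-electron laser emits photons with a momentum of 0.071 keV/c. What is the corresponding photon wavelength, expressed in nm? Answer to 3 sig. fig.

17.5 nm

(h = 6.62607015e-34 J·s, c = 2.99792458e8 m/s, 1 eV = 1.602176634e-19 J.)
First convert: p = 0.071 keV/c = 3.7944e-26 kg·m/s.
Since λ = h/p for a photon, λ = 1.746e-8 m.
Converting to nm: λ = 17.46 nm ≈ 17.5 nm.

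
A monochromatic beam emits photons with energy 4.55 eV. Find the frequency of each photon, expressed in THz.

Use h = 6.62607015e-34 J·s, 1 eV = 1.602176634e-19 J.
First convert: E = 4.55 eV = 7.2899e-19 J.
For a photon f = E/h, so f = 1.100e15 Hz.
Converting to THz: f = 1100 THz ≈ 1100 THz.

1100 THz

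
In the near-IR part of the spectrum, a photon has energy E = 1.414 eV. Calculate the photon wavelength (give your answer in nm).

877 nm

Use h = 6.62607015 × 10^-34 J·s, c = 2.99792458 × 10^8 m/s, 1 eV = 1.602176634 × 10^-19 J.
First convert: E = 1.414 eV = 2.2655 × 10^-19 J.
Since λ = hc/E for a photon, λ = 8.768 × 10^-7 m.
Converting to nm: λ = 876.8 nm ≈ 877 nm.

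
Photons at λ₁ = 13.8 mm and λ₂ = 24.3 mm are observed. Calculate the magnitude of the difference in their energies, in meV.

0.0388 meV

Using E = hc/λ: E₁ = 1.439 × 10^-23 J, E₂ = 8.175 × 10^-24 J.
|ΔE| = |1.439 × 10^-23 − 8.175 × 10^-24| = 6.22 × 10^-24 J = 0.0388 meV.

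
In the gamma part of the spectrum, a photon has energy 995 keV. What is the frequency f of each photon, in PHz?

Take h = 6.62607015 × 10^-34 J·s, 1 eV = 1.602176634 × 10^-19 J.
First convert: E = 995 keV = 1.5942 × 10^-13 J.
Apply f = E/h: f = 2.406 × 10^20 Hz.
Converting to PHz: f = 240600 PHz ≈ 2.41 × 10^5 PHz.

2.41 × 10^5 PHz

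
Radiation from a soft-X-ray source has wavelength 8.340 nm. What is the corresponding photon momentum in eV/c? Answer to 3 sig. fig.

149 eV/c

Convert to SI: λ = 8.340 nm = 8.340e-9 m.
The photon relation is p = h/λ, giving p = 7.945e-26 kg·m/s.
Converting to eV/c: p = 148.7 eV/c ≈ 149 eV/c.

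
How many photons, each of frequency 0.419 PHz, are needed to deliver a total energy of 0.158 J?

5.69e17 photons

Per-photon energy: E = 2.776e-19 J (from frequency = 0.419 PHz).
N = E_total / E_photon = 0.158 J / 2.776e-19 J = 5.69e17.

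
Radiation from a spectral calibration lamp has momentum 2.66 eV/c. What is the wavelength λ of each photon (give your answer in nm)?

466 nm

Convert to SI: p = 2.66 eV/c = 1.4216 × 10^-27 kg·m/s.
The photon relation is λ = h/p, giving λ = 4.661 × 10^-7 m.
Converting to nm: λ = 466.1 nm ≈ 466 nm.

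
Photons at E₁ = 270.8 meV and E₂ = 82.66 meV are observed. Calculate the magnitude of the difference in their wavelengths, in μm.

10.4 μm

Using λ = hc/E: λ₁ = 4.5784 × 10^-6 m, λ₂ = 1.4999 × 10^-5 m.
|Δλ| = |4.5784 × 10^-6 − 1.4999 × 10^-5| = 1.04 × 10^-5 m = 10.4 μm.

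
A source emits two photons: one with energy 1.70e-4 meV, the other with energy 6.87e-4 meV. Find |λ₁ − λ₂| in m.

5.49 m

Using λ = hc/E: λ₁ = 7.293 m, λ₂ = 1.805 m.
|Δλ| = |7.293 − 1.805| = 5.49 m.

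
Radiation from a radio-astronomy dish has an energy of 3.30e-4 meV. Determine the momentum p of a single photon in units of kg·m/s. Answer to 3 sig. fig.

Take c = 2.99792458e8 m/s, 1 eV = 1.602176634e-19 J.
First convert: E = 3.30e-4 meV = 5.2872e-26 J.
Apply p = E/c: p = 1.764e-34 kg·m/s.
So p ≈ 1.76e-34 kg·m/s.

1.76e-34 kg·m/s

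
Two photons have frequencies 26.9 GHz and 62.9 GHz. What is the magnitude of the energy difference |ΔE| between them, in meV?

0.149 meV

Using E = hf: E₁ = 1.782·10^-23 J, E₂ = 4.168·10^-23 J.
|ΔE| = |1.782·10^-23 − 4.168·10^-23| = 2.39·10^-23 J = 0.149 meV.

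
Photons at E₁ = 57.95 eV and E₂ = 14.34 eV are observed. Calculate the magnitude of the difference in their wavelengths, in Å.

Using λ = hc/E: λ₁ = 2.1395e-8 m, λ₂ = 8.6460e-8 m.
|Δλ| = |2.1395e-8 − 8.6460e-8| = 6.51e-8 m = 651 Å.

651 Å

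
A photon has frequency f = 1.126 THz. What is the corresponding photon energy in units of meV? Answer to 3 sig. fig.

4.66 meV

Use h = 6.62607015e-34 J·s, 1 eV = 1.602176634e-19 J.
Convert to SI: f = 1.126 THz = 1.126e12 Hz.
Apply E = hf: E = 7.461e-22 J.
Converting to meV: E = 4.657 meV ≈ 4.66 meV.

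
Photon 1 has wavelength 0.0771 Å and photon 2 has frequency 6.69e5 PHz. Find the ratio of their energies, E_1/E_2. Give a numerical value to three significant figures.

E_1 = 2.576e-14 J (from wavelength = 0.0771 Å, via E = hc/λ).
E_2 = 4.433e-13 J (from frequency = 6.69e5 PHz, via E = hf).
Ratio = 2.576e-14 / 4.433e-13 = 0.0581.

0.0581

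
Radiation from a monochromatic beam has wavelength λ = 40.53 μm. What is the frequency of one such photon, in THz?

7.40 THz

In SI units: λ = 40.53 μm = 4.053 × 10^-5 m.
The photon relation is f = c/λ, giving f = 7.397 × 10^12 Hz.
Converting to THz: f = 7.397 THz ≈ 7.40 THz.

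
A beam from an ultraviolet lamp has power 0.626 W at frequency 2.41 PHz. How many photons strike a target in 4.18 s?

Total energy: E_total = P·t = 0.626 × 4.18 = 2.617 J.
Per-photon energy: E = 1.597e-18 J.
N = E_total / E_photon = 1.64e18.

1.64e18 photons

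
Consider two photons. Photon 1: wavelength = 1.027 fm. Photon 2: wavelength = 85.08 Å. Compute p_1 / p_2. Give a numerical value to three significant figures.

p_1 = 6.452 × 10^-19 kg·m/s (from wavelength = 1.027 fm, via p = h/λ).
p_2 = 7.788 × 10^-26 kg·m/s (from wavelength = 85.08 Å, via p = h/λ).
Ratio = 6.452 × 10^-19 / 7.788 × 10^-26 = 8.28 × 10^6.

8.28 × 10^6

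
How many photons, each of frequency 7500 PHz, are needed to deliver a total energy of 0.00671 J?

1.35e12 photons

Per-photon energy: E = 4.970e-15 J (from frequency = 7500 PHz).
N = E_total / E_photon = 0.00671 J / 4.970e-15 J = 1.35e12.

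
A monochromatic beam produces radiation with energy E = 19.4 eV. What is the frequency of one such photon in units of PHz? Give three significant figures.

In SI units: E = 19.4 eV = 3.1082e-18 J.
For a photon f = E/h, so f = 4.691e15 Hz.
Converting to PHz: f = 4.691 PHz ≈ 4.69 PHz.

4.69 PHz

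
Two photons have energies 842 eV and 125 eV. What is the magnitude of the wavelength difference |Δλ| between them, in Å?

84.5 Å

Using λ = hc/E: λ₁ = 1.472 × 10^-9 m, λ₂ = 9.919 × 10^-9 m.
|Δλ| = |1.472 × 10^-9 − 9.919 × 10^-9| = 8.45 × 10^-9 m = 84.5 Å.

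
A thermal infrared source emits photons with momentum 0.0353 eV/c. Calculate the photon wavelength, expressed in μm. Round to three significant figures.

First convert: p = 0.0353 eV/c = 1.8865e-29 kg·m/s.
For a photon λ = h/p, so λ = 3.512e-5 m.
Converting to μm: λ = 35.12 μm ≈ 35.1 μm.

35.1 μm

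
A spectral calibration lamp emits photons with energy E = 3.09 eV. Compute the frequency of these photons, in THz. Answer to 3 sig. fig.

First convert: E = 3.09 eV = 4.9507·10^-19 J.
Apply f = E/h: f = 7.472·10^14 Hz.
Converting to THz: f = 747.2 THz ≈ 747 THz.

747 THz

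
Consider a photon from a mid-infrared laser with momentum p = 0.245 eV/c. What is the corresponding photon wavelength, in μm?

(h = 6.62607015 × 10^-34 J·s, c = 2.99792458 × 10^8 m/s, 1 eV = 1.602176634 × 10^-19 J.)
In SI units: p = 0.245 eV/c = 1.3094 × 10^-28 kg·m/s.
Since λ = h/p for a photon, λ = 5.061 × 10^-6 m.
Converting to μm: λ = 5.061 μm ≈ 5.06 μm.

5.06 μm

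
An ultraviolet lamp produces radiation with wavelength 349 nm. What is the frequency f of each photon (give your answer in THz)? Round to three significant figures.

859 THz

Use c = 2.99792458e8 m/s.
In SI units: λ = 349 nm = 3.49e-7 m.
Apply f = c/λ: f = 8.590e14 Hz.
Converting to THz: f = 859.0 THz ≈ 859 THz.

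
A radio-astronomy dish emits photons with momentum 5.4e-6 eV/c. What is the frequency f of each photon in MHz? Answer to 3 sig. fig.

1310 MHz

In SI units: p = 5.4e-6 eV/c = 2.8859e-33 kg·m/s.
Apply f = pc/h: f = 1.306e9 Hz.
Converting to MHz: f = 1306 MHz ≈ 1310 MHz.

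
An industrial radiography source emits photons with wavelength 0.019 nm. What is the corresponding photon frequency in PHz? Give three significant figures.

Take c = 2.99792458·10^8 m/s.
Convert to SI: λ = 0.019 nm = 1.9·10^-11 m.
For a photon f = c/λ, so f = 1.578·10^19 Hz.
Converting to PHz: f = 15780 PHz ≈ 1.58·10^4 PHz.

1.58·10^4 PHz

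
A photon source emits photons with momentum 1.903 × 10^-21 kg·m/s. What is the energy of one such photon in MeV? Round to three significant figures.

3.56 MeV

The photon relation is E = pc, giving E = 5.705 × 10^-13 J.
Converting to MeV: E = 3.561 MeV ≈ 3.56 MeV.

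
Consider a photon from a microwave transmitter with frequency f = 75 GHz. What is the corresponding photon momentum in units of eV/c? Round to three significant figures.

3.10 × 10^-4 eV/c

First convert: f = 75 GHz = 7.5 × 10^10 Hz.
The photon relation is p = hf/c, giving p = 1.658 × 10^-31 kg·m/s.
Converting to eV/c: p = 3.102 × 10^-4 eV/c ≈ 3.10 × 10^-4 eV/c.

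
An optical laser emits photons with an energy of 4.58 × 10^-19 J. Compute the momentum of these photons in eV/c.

2.86 eV/c

For a photon p = E/c, so p = 1.528 × 10^-27 kg·m/s.
Converting to eV/c: p = 2.859 eV/c ≈ 2.86 eV/c.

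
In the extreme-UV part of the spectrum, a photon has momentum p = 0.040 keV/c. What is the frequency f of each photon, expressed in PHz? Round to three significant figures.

9.67 PHz

Use h = 6.62607015e-34 J·s, c = 2.99792458e8 m/s, 1 eV = 1.602176634e-19 J.
Convert to SI: p = 0.040 keV/c = 2.1377e-26 kg·m/s.
The photon relation is f = pc/h, giving f = 9.672e15 Hz.
Converting to PHz: f = 9.672 PHz ≈ 9.67 PHz.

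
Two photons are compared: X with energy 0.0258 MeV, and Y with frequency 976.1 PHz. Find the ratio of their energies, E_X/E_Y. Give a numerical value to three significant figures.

E_X = 4.134e-15 J (from energy = 0.0258 MeV, via E given directly).
E_Y = 6.468e-16 J (from frequency = 976.1 PHz, via E = hf).
Ratio = 4.134e-15 / 6.468e-16 = 6.39.

6.39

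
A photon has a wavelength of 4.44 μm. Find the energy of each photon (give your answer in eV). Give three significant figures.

0.279 eV

Take h = 6.62607015e-34 J·s, c = 2.99792458e8 m/s, 1 eV = 1.602176634e-19 J.
First convert: λ = 4.44 μm = 4.44e-6 m.
Apply E = hc/λ: E = 4.474e-20 J.
Converting to eV: E = 0.2792 eV ≈ 0.279 eV.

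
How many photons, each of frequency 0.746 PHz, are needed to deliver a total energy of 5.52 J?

Per-photon energy: E = 4.943 × 10^-19 J (from frequency = 0.746 PHz).
N = E_total / E_photon = 5.52 J / 4.943 × 10^-19 J = 1.12 × 10^19.

1.12 × 10^19 photons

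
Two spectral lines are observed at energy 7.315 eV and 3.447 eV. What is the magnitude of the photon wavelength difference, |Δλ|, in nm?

Using λ = hc/E: λ₁ = 1.6949e-7 m, λ₂ = 3.5969e-7 m.
|Δλ| = |1.6949e-7 − 3.5969e-7| = 1.90e-7 m = 190 nm.

190 nm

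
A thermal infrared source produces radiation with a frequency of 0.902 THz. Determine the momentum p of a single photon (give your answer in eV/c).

3.73 × 10^-3 eV/c

Take h = 6.62607015 × 10^-34 J·s, c = 2.99792458 × 10^8 m/s, 1 eV = 1.602176634 × 10^-19 J.
In SI units: f = 0.902 THz = 9.02 × 10^11 Hz.
Apply p = hf/c: p = 1.994 × 10^-30 kg·m/s.
Converting to eV/c: p = 0.003730 eV/c ≈ 3.73 × 10^-3 eV/c.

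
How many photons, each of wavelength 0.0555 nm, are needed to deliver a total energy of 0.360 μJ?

Per-photon energy: E = 3.579e-15 J (from wavelength = 0.0555 nm).
N = E_total / E_photon = 3.60e-7 J / 3.579e-15 J = 1.01e8.

1.01e8 photons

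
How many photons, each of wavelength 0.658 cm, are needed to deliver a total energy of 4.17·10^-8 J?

1.38·10^15 photons

Per-photon energy: E = 3.019·10^-23 J (from wavelength = 0.658 cm).
N = E_total / E_photon = 4.17·10^-8 J / 3.019·10^-23 J = 1.38·10^15.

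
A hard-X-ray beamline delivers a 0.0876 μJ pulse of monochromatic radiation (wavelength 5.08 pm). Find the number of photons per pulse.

Per-photon energy: E = 3.910e-14 J (from wavelength = 5.08 pm).
N = E_total / E_photon = 8.76e-8 J / 3.910e-14 J = 2.24e6.

2.24e6 photons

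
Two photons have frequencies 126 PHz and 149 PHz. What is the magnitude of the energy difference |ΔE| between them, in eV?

95.1 eV

Using E = hf: E₁ = 8.349·10^-17 J, E₂ = 9.873·10^-17 J.
|ΔE| = |8.349·10^-17 − 9.873·10^-17| = 1.52·10^-17 J = 95.1 eV.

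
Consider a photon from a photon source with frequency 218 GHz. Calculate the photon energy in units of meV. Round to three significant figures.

In SI units: f = 218 GHz = 2.18e11 Hz.
Apply E = hf: E = 1.444e-22 J.
Converting to meV: E = 0.9016 meV ≈ 0.902 meV.

0.902 meV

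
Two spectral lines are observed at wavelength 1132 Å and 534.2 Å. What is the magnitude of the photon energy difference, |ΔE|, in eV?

12.3 eV

Using E = hc/λ: E₁ = 1.7548e-18 J, E₂ = 3.7185e-18 J.
|ΔE| = |1.7548e-18 − 3.7185e-18| = 1.96e-18 J = 12.3 eV.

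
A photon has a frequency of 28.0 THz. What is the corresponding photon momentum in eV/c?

0.116 eV/c

In SI units: f = 28.0 THz = 2.80·10^13 Hz.
For a photon p = hf/c, so p = 6.189·10^-29 kg·m/s.
Converting to eV/c: p = 0.1158 eV/c ≈ 0.116 eV/c.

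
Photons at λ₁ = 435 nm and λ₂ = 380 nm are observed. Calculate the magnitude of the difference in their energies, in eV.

0.413 eV

Using E = hc/λ: E₁ = 4.567 × 10^-19 J, E₂ = 5.227 × 10^-19 J.
|ΔE| = |4.567 × 10^-19 − 5.227 × 10^-19| = 6.61 × 10^-20 J = 0.413 eV.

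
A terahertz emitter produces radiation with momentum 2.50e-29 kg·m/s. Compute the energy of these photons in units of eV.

Take c = 2.99792458e8 m/s, 1 eV = 1.602176634e-19 J.
For a photon E = pc, so E = 7.495e-21 J.
Converting to eV: E = 0.04678 eV ≈ 0.0468 eV.

0.0468 eV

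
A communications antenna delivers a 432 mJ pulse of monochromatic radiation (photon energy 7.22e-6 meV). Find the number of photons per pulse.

Per-photon energy: E = 1.157e-27 J (from energy = 7.22e-6 meV).
N = E_total / E_photon = 0.432 J / 1.157e-27 J = 3.73e26.

3.73e26 photons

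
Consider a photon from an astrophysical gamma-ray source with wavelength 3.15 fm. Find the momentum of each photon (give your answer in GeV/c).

0.394 GeV/c

Convert to SI: λ = 3.15 fm = 3.15 × 10^-15 m.
The photon relation is p = h/λ, giving p = 2.104 × 10^-19 kg·m/s.
Converting to GeV/c: p = 0.3936 GeV/c ≈ 0.394 GeV/c.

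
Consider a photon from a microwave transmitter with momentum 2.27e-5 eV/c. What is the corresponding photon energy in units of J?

3.64e-24 J

In SI units: p = 2.27e-5 eV/c = 1.2132e-32 kg·m/s.
For a photon E = pc, so E = 3.637e-24 J.
So E ≈ 3.64e-24 J.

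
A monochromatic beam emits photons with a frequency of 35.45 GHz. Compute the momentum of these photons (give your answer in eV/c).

1.47e-4 eV/c

Convert to SI: f = 35.45 GHz = 3.545e10 Hz.
Apply p = hf/c: p = 7.835e-32 kg·m/s.
Converting to eV/c: p = 1.466e-4 eV/c ≈ 1.47e-4 eV/c.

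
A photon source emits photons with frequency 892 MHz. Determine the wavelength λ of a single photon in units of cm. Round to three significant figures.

33.6 cm

Use c = 2.99792458e8 m/s.
In SI units: f = 892 MHz = 8.92e8 Hz.
For a photon λ = c/f, so λ = 0.3361 m.
Converting to cm: λ = 33.61 cm ≈ 33.6 cm.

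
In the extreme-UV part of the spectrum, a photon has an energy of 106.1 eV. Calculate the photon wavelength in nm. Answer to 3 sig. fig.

First convert: E = 106.1 eV = 1.6999 × 10^-17 J.
The photon relation is λ = hc/E, giving λ = 1.169 × 10^-8 m.
Converting to nm: λ = 11.69 nm ≈ 11.7 nm.

11.7 nm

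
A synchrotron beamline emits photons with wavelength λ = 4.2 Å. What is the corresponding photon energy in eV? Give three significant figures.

2950 eV

Use h = 6.62607015e-34 J·s, c = 2.99792458e8 m/s, 1 eV = 1.602176634e-19 J.
In SI units: λ = 4.2 Å = 4.2e-10 m.
Since E = hc/λ for a photon, E = 4.730e-16 J.
Converting to eV: E = 2952 eV ≈ 2950 eV.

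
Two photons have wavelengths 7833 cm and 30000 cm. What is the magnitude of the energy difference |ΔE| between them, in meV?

1.17e-5 meV

Using E = hc/λ: E₁ = 2.5360e-27 J, E₂ = 6.6215e-28 J.
|ΔE| = |2.5360e-27 − 6.6215e-28| = 1.87e-27 J = 1.17e-5 meV.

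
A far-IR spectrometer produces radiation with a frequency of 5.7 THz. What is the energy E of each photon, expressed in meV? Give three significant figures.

23.6 meV

In SI units: f = 5.7 THz = 5.7 × 10^12 Hz.
Since E = hf for a photon, E = 3.777 × 10^-21 J.
Converting to meV: E = 23.57 meV ≈ 23.6 meV.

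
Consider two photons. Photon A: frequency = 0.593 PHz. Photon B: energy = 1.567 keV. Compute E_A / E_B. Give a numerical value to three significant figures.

E_A = 3.929 × 10^-19 J (from frequency = 0.593 PHz, via E = hf).
E_B = 2.511 × 10^-16 J (from energy = 1.567 keV, via E given directly).
Ratio = 3.929 × 10^-19 / 2.511 × 10^-16 = 1.57 × 10^-3.

1.57 × 10^-3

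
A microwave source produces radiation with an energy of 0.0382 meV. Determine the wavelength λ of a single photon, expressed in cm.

3.25 cm

First convert: E = 0.0382 meV = 6.1203·10^-24 J.
For a photon λ = hc/E, so λ = 0.03246 m.
Converting to cm: λ = 3.246 cm ≈ 3.25 cm.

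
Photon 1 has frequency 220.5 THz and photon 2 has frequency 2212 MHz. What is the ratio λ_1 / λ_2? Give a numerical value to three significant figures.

1.00·10^-5

λ_1 = 1.360·10^-6 m (from frequency = 220.5 THz, via λ = c/f).
λ_2 = 0.1355 m (from frequency = 2212 MHz, via λ = c/f).
Ratio = 1.360·10^-6 / 0.1355 = 1.00·10^-5.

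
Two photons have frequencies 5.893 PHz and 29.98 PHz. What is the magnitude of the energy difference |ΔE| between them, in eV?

99.6 eV

Using E = hf: E₁ = 3.9047·10^-18 J, E₂ = 1.9865·10^-17 J.
|ΔE| = |3.9047·10^-18 − 1.9865·10^-17| = 1.60·10^-17 J = 99.6 eV.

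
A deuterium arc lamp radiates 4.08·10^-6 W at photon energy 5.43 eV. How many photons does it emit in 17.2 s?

8.07·10^13 photons

Total energy: E_total = P·t = 4.08·10^-6 × 17.2 = 7.018·10^-5 J.
Per-photon energy: E = 8.700·10^-19 J.
N = E_total / E_photon = 8.07·10^13.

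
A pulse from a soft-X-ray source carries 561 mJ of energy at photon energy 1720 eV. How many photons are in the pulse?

2.04·10^15 photons

Per-photon energy: E = 2.756·10^-16 J (from energy = 1720 eV).
N = E_total / E_photon = 0.561 J / 2.756·10^-16 J = 2.04·10^15.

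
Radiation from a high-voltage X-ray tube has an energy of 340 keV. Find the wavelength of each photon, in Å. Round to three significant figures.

0.0365 Å

(h = 6.62607015 × 10^-34 J·s, c = 2.99792458 × 10^8 m/s, 1 eV = 1.602176634 × 10^-19 J.)
In SI units: E = 340 keV = 5.4474 × 10^-14 J.
Since λ = hc/E for a photon, λ = 3.647 × 10^-12 m.
Converting to Å: λ = 0.03647 Å ≈ 0.0365 Å.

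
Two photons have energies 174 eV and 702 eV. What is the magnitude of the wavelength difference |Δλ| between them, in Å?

Using λ = hc/E: λ₁ = 7.126 × 10^-9 m, λ₂ = 1.766 × 10^-9 m.
|Δλ| = |7.126 × 10^-9 − 1.766 × 10^-9| = 5.36 × 10^-9 m = 53.6 Å.

53.6 Å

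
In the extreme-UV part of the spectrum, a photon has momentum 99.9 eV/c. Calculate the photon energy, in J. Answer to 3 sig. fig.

First convert: p = 99.9 eV/c = 5.3389e-26 kg·m/s.
The photon relation is E = pc, giving E = 1.601e-17 J.
So E ≈ 1.60e-17 J.

1.60e-17 J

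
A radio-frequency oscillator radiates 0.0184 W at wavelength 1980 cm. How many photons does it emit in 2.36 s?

Total energy: E_total = P·t = 0.0184 × 2.36 = 0.04342 J.
Per-photon energy: E = 1.003 × 10^-26 J.
N = E_total / E_photon = 4.33 × 10^24.

4.33 × 10^24 photons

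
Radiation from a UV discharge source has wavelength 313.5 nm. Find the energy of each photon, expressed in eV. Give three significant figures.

3.95 eV

(h = 6.62607015e-34 J·s, c = 2.99792458e8 m/s, 1 eV = 1.602176634e-19 J.)
First convert: λ = 313.5 nm = 3.135e-7 m.
The photon relation is E = hc/λ, giving E = 6.336e-19 J.
Converting to eV: E = 3.955 eV ≈ 3.95 eV.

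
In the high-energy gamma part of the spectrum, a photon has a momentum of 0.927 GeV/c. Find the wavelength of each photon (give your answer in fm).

1.34 fm

In SI units: p = 0.927 GeV/c = 4.9542e-19 kg·m/s.
Since λ = h/p for a photon, λ = 1.337e-15 m.
Converting to fm: λ = 1.337 fm ≈ 1.34 fm.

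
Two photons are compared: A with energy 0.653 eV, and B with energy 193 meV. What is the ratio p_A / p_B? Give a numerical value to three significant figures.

p_A = 3.490 × 10^-28 kg·m/s (from energy = 0.653 eV, via p = E/c).
p_B = 1.031 × 10^-28 kg·m/s (from energy = 193 meV, via p = E/c).
Ratio = 3.490 × 10^-28 / 1.031 × 10^-28 = 3.38.

3.38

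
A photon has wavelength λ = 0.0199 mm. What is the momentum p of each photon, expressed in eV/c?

0.0623 eV/c

(h = 6.62607015e-34 J·s, c = 2.99792458e8 m/s, 1 eV = 1.602176634e-19 J.)
First convert: λ = 0.0199 mm = 1.99e-5 m.
The photon relation is p = h/λ, giving p = 3.330e-29 kg·m/s.
Converting to eV/c: p = 0.06230 eV/c ≈ 0.0623 eV/c.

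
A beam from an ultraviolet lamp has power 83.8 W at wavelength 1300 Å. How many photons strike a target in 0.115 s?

6.31·10^18 photons

Total energy: E_total = P·t = 83.8 × 0.115 = 9.637 J.
Per-photon energy: E = 1.528·10^-18 J.
N = E_total / E_photon = 6.31·10^18.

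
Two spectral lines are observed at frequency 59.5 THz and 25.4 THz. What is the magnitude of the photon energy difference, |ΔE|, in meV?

141 meV

Using E = hf: E₁ = 3.943·10^-20 J, E₂ = 1.683·10^-20 J.
|ΔE| = |3.943·10^-20 − 1.683·10^-20| = 2.26·10^-20 J = 141 meV.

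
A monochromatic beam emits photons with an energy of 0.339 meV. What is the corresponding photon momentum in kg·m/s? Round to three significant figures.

Use c = 2.99792458 × 10^8 m/s, 1 eV = 1.602176634 × 10^-19 J.
First convert: E = 0.339 meV = 5.4314 × 10^-23 J.
Apply p = E/c: p = 1.812 × 10^-31 kg·m/s.
So p ≈ 1.81 × 10^-31 kg·m/s.

1.81 × 10^-31 kg·m/s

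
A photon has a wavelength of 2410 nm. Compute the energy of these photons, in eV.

0.514 eV

First convert: λ = 2410 nm = 2.41 × 10^-6 m.
For a photon E = hc/λ, so E = 8.243 × 10^-20 J.
Converting to eV: E = 0.5145 eV ≈ 0.514 eV.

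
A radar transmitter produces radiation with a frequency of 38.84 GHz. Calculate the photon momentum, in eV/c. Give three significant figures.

1.61e-4 eV/c

(h = 6.62607015e-34 J·s, c = 2.99792458e8 m/s, 1 eV = 1.602176634e-19 J.)
First convert: f = 38.84 GHz = 3.884e10 Hz.
For a photon p = hf/c, so p = 8.584e-32 kg·m/s.
Converting to eV/c: p = 1.606e-4 eV/c ≈ 1.61e-4 eV/c.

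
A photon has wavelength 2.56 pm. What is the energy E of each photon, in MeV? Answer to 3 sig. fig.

0.484 MeV

Use h = 6.62607015e-34 J·s, c = 2.99792458e8 m/s, 1 eV = 1.602176634e-19 J.
In SI units: λ = 2.56 pm = 2.56e-12 m.
Apply E = hc/λ: E = 7.760e-14 J.
Converting to MeV: E = 0.4843 MeV ≈ 0.484 MeV.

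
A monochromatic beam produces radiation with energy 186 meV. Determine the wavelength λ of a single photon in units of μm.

Take h = 6.62607015e-34 J·s, c = 2.99792458e8 m/s, 1 eV = 1.602176634e-19 J.
Convert to SI: E = 186 meV = 2.9800e-20 J.
Apply λ = hc/E: λ = 6.666e-6 m.
Converting to μm: λ = 6.666 μm ≈ 6.67 μm.

6.67 μm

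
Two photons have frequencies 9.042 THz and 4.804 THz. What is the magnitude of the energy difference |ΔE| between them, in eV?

Using E = hf: E₁ = 5.9913e-21 J, E₂ = 3.1832e-21 J.
|ΔE| = |5.9913e-21 − 3.1832e-21| = 2.81e-21 J = 0.0175 eV.

0.0175 eV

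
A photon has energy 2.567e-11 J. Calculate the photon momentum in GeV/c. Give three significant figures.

0.160 GeV/c

Use c = 2.99792458e8 m/s, 1 eV = 1.602176634e-19 J.
Apply p = E/c: p = 8.563e-20 kg·m/s.
Converting to GeV/c: p = 0.1602 GeV/c ≈ 0.160 GeV/c.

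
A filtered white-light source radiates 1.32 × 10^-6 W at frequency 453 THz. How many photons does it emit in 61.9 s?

2.72 × 10^14 photons

Total energy: E_total = P·t = 1.32 × 10^-6 × 61.9 = 8.171 × 10^-5 J.
Per-photon energy: E = 3.002 × 10^-19 J.
N = E_total / E_photon = 2.72 × 10^14.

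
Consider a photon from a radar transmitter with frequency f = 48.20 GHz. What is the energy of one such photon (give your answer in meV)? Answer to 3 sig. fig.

0.199 meV

Convert to SI: f = 48.20 GHz = 4.820 × 10^10 Hz.
Apply E = hf: E = 3.194 × 10^-23 J.
Converting to meV: E = 0.1993 meV ≈ 0.199 meV.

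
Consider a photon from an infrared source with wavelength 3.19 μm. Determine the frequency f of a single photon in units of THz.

94.0 THz

Take c = 2.99792458e8 m/s.
First convert: λ = 3.19 μm = 3.19e-6 m.
Apply f = c/λ: f = 9.398e13 Hz.
Converting to THz: f = 93.98 THz ≈ 94.0 THz.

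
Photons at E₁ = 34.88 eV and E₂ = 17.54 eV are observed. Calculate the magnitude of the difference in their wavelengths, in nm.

Using λ = hc/E: λ₁ = 3.5546e-8 m, λ₂ = 7.0687e-8 m.
|Δλ| = |3.5546e-8 − 7.0687e-8| = 3.51e-8 m = 35.1 nm.

35.1 nm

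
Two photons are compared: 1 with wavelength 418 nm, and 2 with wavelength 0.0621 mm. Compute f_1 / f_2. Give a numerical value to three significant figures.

149

f_1 = 7.172 × 10^14 Hz (from wavelength = 418 nm, via f = c/λ).
f_2 = 4.828 × 10^12 Hz (from wavelength = 0.0621 mm, via f = c/λ).
Ratio = 7.172 × 10^14 / 4.828 × 10^12 = 149.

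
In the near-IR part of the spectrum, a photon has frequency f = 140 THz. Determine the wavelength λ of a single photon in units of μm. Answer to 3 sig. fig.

2.14 μm

Use c = 2.99792458e8 m/s.
First convert: f = 140 THz = 1.4e14 Hz.
Since λ = c/f for a photon, λ = 2.141e-6 m.
Converting to μm: λ = 2.141 μm ≈ 2.14 μm.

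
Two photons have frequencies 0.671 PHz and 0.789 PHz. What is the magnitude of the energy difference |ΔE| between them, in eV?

0.488 eV

Using E = hf: E₁ = 4.446e-19 J, E₂ = 5.228e-19 J.
|ΔE| = |4.446e-19 − 5.228e-19| = 7.82e-20 J = 0.488 eV.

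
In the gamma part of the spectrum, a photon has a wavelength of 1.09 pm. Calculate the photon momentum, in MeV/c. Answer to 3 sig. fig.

1.14 MeV/c

Take h = 6.62607015·10^-34 J·s, c = 2.99792458·10^8 m/s, 1 eV = 1.602176634·10^-19 J.
Convert to SI: λ = 1.09 pm = 1.09·10^-12 m.
For a photon p = h/λ, so p = 6.079·10^-22 kg·m/s.
Converting to MeV/c: p = 1.137 MeV/c ≈ 1.14 MeV/c.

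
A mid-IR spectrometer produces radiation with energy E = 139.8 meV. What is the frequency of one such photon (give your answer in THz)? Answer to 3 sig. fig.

Use h = 6.62607015e-34 J·s, 1 eV = 1.602176634e-19 J.
In SI units: E = 139.8 meV = 2.2398e-20 J.
For a photon f = E/h, so f = 3.380e13 Hz.
Converting to THz: f = 33.80 THz ≈ 33.8 THz.

33.8 THz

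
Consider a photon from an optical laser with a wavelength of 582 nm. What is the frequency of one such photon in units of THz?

Convert to SI: λ = 582 nm = 5.82 × 10^-7 m.
The photon relation is f = c/λ, giving f = 5.151 × 10^14 Hz.
Converting to THz: f = 515.1 THz ≈ 515 THz.

515 THz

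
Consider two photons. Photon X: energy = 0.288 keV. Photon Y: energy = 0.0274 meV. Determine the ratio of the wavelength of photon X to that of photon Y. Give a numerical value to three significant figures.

9.51·10^-8

λ_X = 4.305·10^-9 m (from energy = 0.288 keV, via λ = hc/E).
λ_Y = 0.04525 m (from energy = 0.0274 meV, via λ = hc/E).
Ratio = 4.305·10^-9 / 0.04525 = 9.51·10^-8.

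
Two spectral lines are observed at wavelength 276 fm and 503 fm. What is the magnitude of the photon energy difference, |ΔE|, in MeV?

Using E = hc/λ: E₁ = 7.197 × 10^-13 J, E₂ = 3.949 × 10^-13 J.
|ΔE| = |7.197 × 10^-13 − 3.949 × 10^-13| = 3.25 × 10^-13 J = 2.03 MeV.

2.03 MeV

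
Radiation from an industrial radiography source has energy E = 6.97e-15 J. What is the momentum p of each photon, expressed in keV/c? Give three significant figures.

The photon relation is p = E/c, giving p = 2.325e-23 kg·m/s.
Converting to keV/c: p = 43.50 keV/c ≈ 43.5 keV/c.

43.5 keV/c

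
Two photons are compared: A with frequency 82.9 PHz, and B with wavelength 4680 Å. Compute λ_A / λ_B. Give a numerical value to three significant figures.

λ_A = 3.616e-9 m (from frequency = 82.9 PHz, via λ = c/f).
λ_B = 4.680e-7 m (from wavelength = 4680 Å, via λ given directly).
Ratio = 3.616e-9 / 4.680e-7 = 7.73e-3.

7.73e-3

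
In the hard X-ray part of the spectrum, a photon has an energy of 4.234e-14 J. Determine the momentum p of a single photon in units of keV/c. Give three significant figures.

264 keV/c

The photon relation is p = E/c, giving p = 1.412e-22 kg·m/s.
Converting to keV/c: p = 264.3 keV/c ≈ 264 keV/c.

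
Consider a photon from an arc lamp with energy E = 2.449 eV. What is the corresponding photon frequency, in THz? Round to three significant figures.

Convert to SI: E = 2.449 eV = 3.9237e-19 J.
Since f = E/h for a photon, f = 5.922e14 Hz.
Converting to THz: f = 592.2 THz ≈ 592 THz.

592 THz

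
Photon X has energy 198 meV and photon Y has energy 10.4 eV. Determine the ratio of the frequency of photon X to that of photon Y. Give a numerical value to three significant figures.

f_X = 4.788e13 Hz (from energy = 198 meV, via f = E/h).
f_Y = 2.515e15 Hz (from energy = 10.4 eV, via f = E/h).
Ratio = 4.788e13 / 2.515e15 = 0.0190.

0.0190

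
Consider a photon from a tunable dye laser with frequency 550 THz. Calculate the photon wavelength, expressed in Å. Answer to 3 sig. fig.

5450 Å

Take c = 2.99792458 × 10^8 m/s.
Convert to SI: f = 550 THz = 5.5 × 10^14 Hz.
Since λ = c/f for a photon, λ = 5.451 × 10^-7 m.
Converting to Å: λ = 5451 Å ≈ 5450 Å.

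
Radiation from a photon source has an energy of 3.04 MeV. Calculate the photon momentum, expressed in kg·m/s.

Convert to SI: E = 3.04 MeV = 4.8706e-13 J.
The photon relation is p = E/c, giving p = 1.625e-21 kg·m/s.
So p ≈ 1.62e-21 kg·m/s.

1.62e-21 kg·m/s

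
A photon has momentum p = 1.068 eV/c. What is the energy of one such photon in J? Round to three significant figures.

1.71e-19 J

First convert: p = 1.068 eV/c = 5.7077e-28 kg·m/s.
Since E = pc for a photon, E = 1.711e-19 J.
So E ≈ 1.71e-19 J.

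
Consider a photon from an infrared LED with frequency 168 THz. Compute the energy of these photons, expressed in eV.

(h = 6.62607015 × 10^-34 J·s, 1 eV = 1.602176634 × 10^-19 J.)
First convert: f = 168 THz = 1.68 × 10^14 Hz.
Since E = hf for a photon, E = 1.113 × 10^-19 J.
Converting to eV: E = 0.6948 eV ≈ 0.695 eV.

0.695 eV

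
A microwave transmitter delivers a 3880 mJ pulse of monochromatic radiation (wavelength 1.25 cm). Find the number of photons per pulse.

2.44e23 photons

Per-photon energy: E = 1.589e-23 J (from wavelength = 1.25 cm).
N = E_total / E_photon = 3.88 J / 1.589e-23 J = 2.44e23.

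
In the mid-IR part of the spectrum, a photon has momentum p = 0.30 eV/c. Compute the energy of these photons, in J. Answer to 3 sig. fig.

In SI units: p = 0.30 eV/c = 1.6033e-28 kg·m/s.
For a photon E = pc, so E = 4.807e-20 J.
So E ≈ 4.81e-20 J.

4.81e-20 J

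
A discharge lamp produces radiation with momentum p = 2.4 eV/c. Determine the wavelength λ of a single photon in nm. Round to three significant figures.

Convert to SI: p = 2.4 eV/c = 1.2826·10^-27 kg·m/s.
The photon relation is λ = h/p, giving λ = 5.166·10^-7 m.
Converting to nm: λ = 516.6 nm ≈ 517 nm.

517 nm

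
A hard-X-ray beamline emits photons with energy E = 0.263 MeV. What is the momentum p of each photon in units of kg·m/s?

1.41e-22 kg·m/s

Use c = 2.99792458e8 m/s, 1 eV = 1.602176634e-19 J.
Convert to SI: E = 0.263 MeV = 4.2137e-14 J.
The photon relation is p = E/c, giving p = 1.406e-22 kg·m/s.
So p ≈ 1.41e-22 kg·m/s.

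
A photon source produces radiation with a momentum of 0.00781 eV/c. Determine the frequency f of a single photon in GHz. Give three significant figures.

1890 GHz

Convert to SI: p = 0.00781 eV/c = 4.1739e-30 kg·m/s.
Apply f = pc/h: f = 1.888e12 Hz.
Converting to GHz: f = 1888 GHz ≈ 1890 GHz.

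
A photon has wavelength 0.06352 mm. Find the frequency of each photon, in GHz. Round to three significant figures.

Take c = 2.99792458 × 10^8 m/s.
First convert: λ = 0.06352 mm = 6.352 × 10^-5 m.
For a photon f = c/λ, so f = 4.720 × 10^12 Hz.
Converting to GHz: f = 4720 GHz ≈ 4720 GHz.

4720 GHz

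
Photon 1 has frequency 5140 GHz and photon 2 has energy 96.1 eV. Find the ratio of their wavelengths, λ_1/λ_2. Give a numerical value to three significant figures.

λ_1 = 5.833e-5 m (from frequency = 5140 GHz, via λ = c/f).
λ_2 = 1.290e-8 m (from energy = 96.1 eV, via λ = hc/E).
Ratio = 5.833e-5 / 1.290e-8 = 4520.

4520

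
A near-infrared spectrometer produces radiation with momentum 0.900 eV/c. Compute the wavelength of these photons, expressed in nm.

(h = 6.62607015 × 10^-34 J·s, c = 2.99792458 × 10^8 m/s, 1 eV = 1.602176634 × 10^-19 J.)
In SI units: p = 0.900 eV/c = 4.8099 × 10^-28 kg·m/s.
Since λ = h/p for a photon, λ = 1.378 × 10^-6 m.
Converting to nm: λ = 1378 nm ≈ 1380 nm.

1380 nm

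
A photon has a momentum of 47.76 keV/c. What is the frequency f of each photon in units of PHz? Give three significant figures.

First convert: p = 47.76 keV/c = 2.5524e-23 kg·m/s.
For a photon f = pc/h, so f = 1.155e19 Hz.
Converting to PHz: f = 11550 PHz ≈ 1.15e4 PHz.

1.15e4 PHz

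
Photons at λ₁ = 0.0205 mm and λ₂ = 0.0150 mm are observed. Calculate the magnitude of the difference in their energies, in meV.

22.2 meV

Using E = hc/λ: E₁ = 9.690 × 10^-21 J, E₂ = 1.324 × 10^-20 J.
|ΔE| = |9.690 × 10^-21 − 1.324 × 10^-20| = 3.55 × 10^-21 J = 22.2 meV.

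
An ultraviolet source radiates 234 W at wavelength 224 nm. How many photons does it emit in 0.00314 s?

8.29 × 10^17 photons

Total energy: E_total = P·t = 234 × 0.00314 = 0.7348 J.
Per-photon energy: E = 8.868 × 10^-19 J.
N = E_total / E_photon = 8.29 × 10^17.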